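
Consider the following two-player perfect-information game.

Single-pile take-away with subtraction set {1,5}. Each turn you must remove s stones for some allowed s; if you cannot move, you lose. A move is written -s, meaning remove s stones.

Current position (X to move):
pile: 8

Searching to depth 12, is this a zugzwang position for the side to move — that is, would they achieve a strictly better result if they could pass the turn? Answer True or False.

[8] X move#1: -1:-1/7*, -5:-1/3
[7] O move#2: -1:+1/6*, -5:+1/2
[6] X move#3: -1:-1/5*, -5:-1/1
[5] O move#4: -1:+1/4*, -5:+1/0
[4] X move#5: -1:-1/3*
[3] O move#6: -1:+1/2*
[2] X move#7: -1:-1/1*
[1] O move#8: -1:+1/0*
[0] end (terminal -1, X#9); searched 8 to 12
pass branch (O moves first from the same position):
  | [8] O move#1: -1:-1/7*, -5:-1/3
  | [7] X move#2: -1:+1/6*, -5:+1/2
  | [6] O move#3: -1:-1/5*, -5:-1/1
  | [5] X move#4: -1:+1/4*, -5:+1/0
  | [4] O move#5: -1:-1/3*
  | [3] X move#6: -1:+1/2*
  | [2] O move#7: -1:-1/1*
  | [1] X move#8: -1:+1/0*
  | [0] end (terminal -1, O#9); searched 8 to 12
X moving scores -1; X passing scores +1

zugzwang(8, X) = True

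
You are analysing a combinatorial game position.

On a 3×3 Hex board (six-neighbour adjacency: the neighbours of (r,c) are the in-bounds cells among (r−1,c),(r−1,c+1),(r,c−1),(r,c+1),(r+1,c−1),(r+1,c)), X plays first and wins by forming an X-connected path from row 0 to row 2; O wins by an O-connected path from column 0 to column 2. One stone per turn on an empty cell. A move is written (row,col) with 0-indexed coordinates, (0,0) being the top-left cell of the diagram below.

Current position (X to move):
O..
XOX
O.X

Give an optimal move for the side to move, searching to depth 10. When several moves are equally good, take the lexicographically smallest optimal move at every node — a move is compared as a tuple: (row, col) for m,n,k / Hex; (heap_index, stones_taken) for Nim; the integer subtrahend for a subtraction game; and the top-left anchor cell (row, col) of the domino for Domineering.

[O../XOX/O.X] X move#1: (0,1):-1/OX./XOX/O.X, (0,2):+1/O.X/XOX/O.X*, (2,1):-1/O../XOX/OXX
[O.X/XOX/O.X] end (terminal -1, O#2); searched O../XOX/O.X to 10

X's best at [O../XOX/O.X]: (0,2)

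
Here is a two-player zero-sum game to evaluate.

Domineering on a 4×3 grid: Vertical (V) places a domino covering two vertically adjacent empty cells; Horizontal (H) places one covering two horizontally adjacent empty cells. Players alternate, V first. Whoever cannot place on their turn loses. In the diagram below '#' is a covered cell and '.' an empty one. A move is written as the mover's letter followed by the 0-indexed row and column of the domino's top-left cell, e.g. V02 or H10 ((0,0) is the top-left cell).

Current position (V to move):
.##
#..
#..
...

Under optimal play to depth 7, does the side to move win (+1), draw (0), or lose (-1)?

ply 1, V at .##/#../#../... | V11=+1→.##/##./##./...*; V12=+1→.##/#.#/#.#/...; V21=+1→.##/#../##./.#.; V22=+1→.##/#../#.#/..#
ply 2, H at .##/##./##./... | H30=-1→.##/##./##./##.*; H31=-1→.##/##./##./.##
ply 3, V at .##/##./##./##. | V12=+1→.##/###/###/##.*; V22=+1→.##/##./###/###
ply 4: .##/###/###/##. is terminal -1 (H); from .##/#../#../... depth 7

value(.##/#../#../..., V) = +1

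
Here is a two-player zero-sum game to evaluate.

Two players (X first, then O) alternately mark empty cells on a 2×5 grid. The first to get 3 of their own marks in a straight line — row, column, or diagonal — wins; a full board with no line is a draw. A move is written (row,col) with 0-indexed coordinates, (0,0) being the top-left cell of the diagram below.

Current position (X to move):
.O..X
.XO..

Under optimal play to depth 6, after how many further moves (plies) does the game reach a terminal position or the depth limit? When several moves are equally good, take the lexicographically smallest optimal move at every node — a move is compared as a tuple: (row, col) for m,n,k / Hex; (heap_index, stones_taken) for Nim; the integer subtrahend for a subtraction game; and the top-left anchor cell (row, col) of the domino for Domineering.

PV length from [.O..X/.XO..]: 6 plies

[.O..X/.XO..] X move#1: (0,0):+0/XO..X/.XO..*, (0,2):+0/.OX.X/.XO.., (0,3):+0/.O.XX/.XO.., (1,0):-1/.O..X/XXO.., (1,3):-1/.O..X/.XOX., (1,4):-1/.O..X/.XO.X
[XO..X/.XO..] O move#2: (0,2):+0/XOO.X/.XO..*, (0,3):+0/XO.OX/.XO.., (1,0):+0/XO..X/OXO.., (1,3):+0/XO..X/.XOO., (1,4):+0/XO..X/.XO.O
[XOO.X/.XO..] X move#3: (0,3):+0/XOOXX/.XO..*, (1,0):-1/XOO.X/XXO.., (1,3):-1/XOO.X/.XOX., (1,4):-1/XOO.X/.XO.X
[XOOXX/.XO..] O move#4: (1,0):+0/XOOXX/OXO..*, (1,3):+0/XOOXX/.XOO., (1,4):+0/XOOXX/.XO.O
[XOOXX/OXO..] X move#5: (1,3):+0/XOOXX/OXOX.*, (1,4):+0/XOOXX/OXO.X
[XOOXX/OXOX.] O move#6: (1,4):+0/XOOXX/OXOXO*
[XOOXX/OXOXO] end (terminal +0, X#7); searched .O..X/.XO.. to 6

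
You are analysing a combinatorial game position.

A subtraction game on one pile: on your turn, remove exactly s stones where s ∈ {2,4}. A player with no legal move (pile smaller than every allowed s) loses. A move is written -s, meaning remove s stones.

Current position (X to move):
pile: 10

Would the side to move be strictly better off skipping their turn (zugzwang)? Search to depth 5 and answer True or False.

p1 X@[10]: -2[8]-1 -4[6]+1*
p2 O@[6]: -2[4]-1* -4[2]-1
p3 X@[4]: -2[2]-1 -4[0]+1*
p4 O@[0] terminal -1; root [10] d5
if X skipped the turn, O would face:
~ p1 O@[10]: -2[8]-1 -4[6]+1*
~ p2 X@[6]: -2[4]-1* -4[2]-1
~ p3 O@[4]: -2[2]-1 -4[0]+1*
~ p4 X@[0] terminal -1; root [10] d5
compare (X): move=+1 vs pass=-1

zugzwang(10, X) = False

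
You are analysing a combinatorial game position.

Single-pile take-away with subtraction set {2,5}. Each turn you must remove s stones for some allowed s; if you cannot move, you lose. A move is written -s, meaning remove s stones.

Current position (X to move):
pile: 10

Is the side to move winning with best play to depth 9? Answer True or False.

X winning at [10]: True

[10] X move#1: -2:+1/8*, -5:-1/5
[8] O move#2: -2:-1/6*, -5:-1/3
[6] X move#3: -2:+1/4*, -5:+1/1
[4] O move#4: -2:-1/2*
[2] X move#5: -2:+1/0*
[0] end (terminal -1, O#6); searched 10 to 9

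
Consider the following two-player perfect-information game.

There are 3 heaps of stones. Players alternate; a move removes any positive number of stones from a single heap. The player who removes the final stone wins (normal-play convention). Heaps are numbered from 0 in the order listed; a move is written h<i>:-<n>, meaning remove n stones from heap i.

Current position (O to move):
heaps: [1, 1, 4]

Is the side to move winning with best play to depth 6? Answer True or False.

p1 O@[(1,1,4)]: h0:-1[(0,1,4)]-1 h1:-1[(1,0,4)]-1 h2:-1[(1,1,3)]-1 h2:-2[(1,1,2)]-1 h2:-3[(1,1,1)]-1 h2:-4[(1,1,0)]+1*
p2 X@[(1,1,0)]: h0:-1[(0,1,0)]-1* h1:-1[(1,0,0)]-1
p3 O@[(0,1,0)]: h1:-1[(0,0,0)]+1*
p4 X@[(0,0,0)] terminal -1; root [(1,1,4)] d6

O winning at [(1,1,4)]: True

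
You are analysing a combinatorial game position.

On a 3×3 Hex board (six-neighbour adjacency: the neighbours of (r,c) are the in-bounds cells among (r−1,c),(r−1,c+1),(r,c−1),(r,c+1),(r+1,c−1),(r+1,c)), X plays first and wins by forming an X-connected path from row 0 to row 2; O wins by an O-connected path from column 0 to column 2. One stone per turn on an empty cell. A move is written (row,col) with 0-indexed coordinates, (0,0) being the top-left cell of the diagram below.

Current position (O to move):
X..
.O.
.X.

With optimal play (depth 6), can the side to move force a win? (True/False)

p1 O@[X../.O./.X.]: (0,1)[XO./.O./.X.]+1* (0,2)[X.O/.O./.X.]+1 (1,0)[X../OO./.X.]+1 (1,2)[X../.OO/.X.]+1 (2,0)[X../.O./OX.]+1 (2,2)[X../.O./.XO]+1
p2 X@[XO./.O./.X.]: (0,2)[XOX/.O./.X.]-1* (1,0)[XO./XO./.X.]-1 (1,2)[XO./.OX/.X.]-1 (2,0)[XO./.O./XX.]-1 (2,2)[XO./.O./.XX]-1
p3 O@[XOX/.O./.X.]: (1,0)[XOX/OO./.X.]-1 (1,2)[XOX/.OO/.X.]+1* (2,0)[XOX/.O./OX.]-1 (2,2)[XOX/.O./.XO]-1
p4 X@[XOX/.OO/.X.]: (1,0)[XOX/XOO/.X.]-1* (2,0)[XOX/.OO/XX.]-1 (2,2)[XOX/.OO/.XX]-1
p5 O@[XOX/XOO/.X.]: (2,0)[XOX/XOO/OX.]+1* (2,2)[XOX/XOO/.XO]-1
p6 X@[XOX/XOO/OX.] terminal -1; root [X../.O./.X.] d6

O winning at [X../.O./.X.]: True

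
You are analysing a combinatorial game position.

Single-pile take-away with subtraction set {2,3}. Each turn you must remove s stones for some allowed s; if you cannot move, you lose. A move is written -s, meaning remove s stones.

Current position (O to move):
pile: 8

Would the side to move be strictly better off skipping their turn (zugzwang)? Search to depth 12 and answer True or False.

ply 1, O at 8 | -2=+1→6*; -3=+1→5
ply 2, X at 6 | -2=-1→4*; -3=-1→3
ply 3, O at 4 | -2=-1→2; -3=+1→1*
ply 4: 1 is terminal -1 (X); from 8 depth 12
if O skipped the turn, X would face:
~ ply 1, X at 8 | -2=+1→6*; -3=+1→5
~ ply 2, O at 6 | -2=-1→4*; -3=-1→3
~ ply 3, X at 4 | -2=-1→2; -3=+1→1*
~ ply 4: 1 is terminal -1 (O); from 8 depth 12
compare (O): move=+1 vs pass=-1

zugzwang(8, O) = False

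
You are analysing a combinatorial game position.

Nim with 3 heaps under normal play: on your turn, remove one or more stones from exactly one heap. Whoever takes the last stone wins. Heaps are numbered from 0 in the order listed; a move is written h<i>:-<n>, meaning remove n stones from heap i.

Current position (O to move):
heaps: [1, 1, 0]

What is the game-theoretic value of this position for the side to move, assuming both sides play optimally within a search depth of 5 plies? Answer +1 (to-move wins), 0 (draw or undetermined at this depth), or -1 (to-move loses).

value((1,1,0), O) = -1

p1 O@[(1,1,0)]: h0:-1[(0,1,0)]-1* h1:-1[(1,0,0)]-1
p2 X@[(0,1,0)]: h1:-1[(0,0,0)]+1*
p3 O@[(0,0,0)] terminal -1; root [(1,1,0)] d5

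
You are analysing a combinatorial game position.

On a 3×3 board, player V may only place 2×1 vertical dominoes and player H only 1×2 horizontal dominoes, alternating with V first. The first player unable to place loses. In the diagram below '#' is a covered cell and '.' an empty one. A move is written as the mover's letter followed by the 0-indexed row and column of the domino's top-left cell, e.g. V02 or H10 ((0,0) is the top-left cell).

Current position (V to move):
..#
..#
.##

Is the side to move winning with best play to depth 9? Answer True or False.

V winning at [..#/..#/.##]: True

[..#/..#/.##] V move#1: V00:+1/#.#/#.#/.##*, V01:+1/.##/.##/.##, V10:-1/..#/#.#/###
[#.#/#.#/.##] end (terminal -1, H#2); searched ..#/..#/.## to 9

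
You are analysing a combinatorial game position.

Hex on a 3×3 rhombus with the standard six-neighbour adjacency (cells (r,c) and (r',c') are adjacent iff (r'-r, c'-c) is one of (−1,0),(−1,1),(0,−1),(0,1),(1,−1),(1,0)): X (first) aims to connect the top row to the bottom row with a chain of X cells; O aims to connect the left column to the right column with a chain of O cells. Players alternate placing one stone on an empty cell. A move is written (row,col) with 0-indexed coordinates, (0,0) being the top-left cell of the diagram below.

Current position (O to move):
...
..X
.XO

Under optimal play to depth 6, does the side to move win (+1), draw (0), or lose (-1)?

[.../..X/.XO] O move#1: (0,0):-1/O../..X/.XO*, (0,1):-1/.O./..X/.XO, (0,2):-1/..O/..X/.XO, (1,0):-1/.../O.X/.XO, (1,1):-1/.../.OX/.XO, (2,0):-1/.../..X/OXO
[O../..X/.XO] X move#2: (0,1):+1/OX./..X/.XO*, (0,2):+1/O.X/..X/.XO, (1,0):+1/O../X.X/.XO, (1,1):+1/O../.XX/.XO, (2,0):+1/O../..X/XXO
[OX./..X/.XO] O move#3: (0,2):-1/OXO/..X/.XO*, (1,0):-1/OX./O.X/.XO, (1,1):-1/OX./.OX/.XO, (2,0):-1/OX./..X/OXO
[OXO/..X/.XO] X move#4: (1,0):+1/OXO/X.X/.XO*, (1,1):+1/OXO/.XX/.XO, (2,0):+1/OXO/..X/XXO
[OXO/X.X/.XO] O move#5: (1,1):-1/OXO/XOX/.XO*, (2,0):-1/OXO/X.X/OXO
[OXO/XOX/.XO] X move#6: (2,0):+1/OXO/XOX/XXO*
[OXO/XOX/XXO] end (terminal -1, O#7); searched .../..X/.XO to 6

value(.../..X/.XO, O) = -1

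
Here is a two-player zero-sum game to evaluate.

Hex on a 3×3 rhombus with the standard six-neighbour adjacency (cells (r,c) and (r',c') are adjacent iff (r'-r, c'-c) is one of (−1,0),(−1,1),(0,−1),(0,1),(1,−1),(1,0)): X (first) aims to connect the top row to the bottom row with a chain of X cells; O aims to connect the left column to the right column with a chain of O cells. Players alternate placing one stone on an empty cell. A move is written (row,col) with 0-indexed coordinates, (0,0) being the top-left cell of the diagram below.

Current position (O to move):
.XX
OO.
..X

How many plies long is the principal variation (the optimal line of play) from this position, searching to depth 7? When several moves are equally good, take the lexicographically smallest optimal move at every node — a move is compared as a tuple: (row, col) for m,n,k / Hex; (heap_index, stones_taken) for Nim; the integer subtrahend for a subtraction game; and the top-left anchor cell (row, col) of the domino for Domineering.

PV length from [.XX/OO./..X]: 1 ply

p1 O@[.XX/OO./..X]: (0,0)[OXX/OO./..X]-1 (1,2)[.XX/OOO/..X]+1* (2,0)[.XX/OO./O.X]-1 (2,1)[.XX/OO./.OX]-1
p2 X@[.XX/OOO/..X] terminal -1; root [.XX/OO./..X] d7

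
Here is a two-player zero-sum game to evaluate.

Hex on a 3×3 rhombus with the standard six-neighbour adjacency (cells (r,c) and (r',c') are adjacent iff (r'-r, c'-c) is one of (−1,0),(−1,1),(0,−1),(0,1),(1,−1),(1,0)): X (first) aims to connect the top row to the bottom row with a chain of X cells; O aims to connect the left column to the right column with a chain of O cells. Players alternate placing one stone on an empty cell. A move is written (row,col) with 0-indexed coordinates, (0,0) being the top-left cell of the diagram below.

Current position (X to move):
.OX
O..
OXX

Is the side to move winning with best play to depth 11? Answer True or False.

X winning at [.OX/O../OXX]: True

[.OX/O../OXX] X move#1: (0,0):+1/XOX/O../OXX*, (1,1):+1/.OX/OX./OXX, (1,2):+1/.OX/O.X/OXX
[XOX/O../OXX] O move#2: (1,1):-1/XOX/OO./OXX*, (1,2):-1/XOX/O.O/OXX
[XOX/OO./OXX] X move#3: (1,2):+1/XOX/OOX/OXX*
[XOX/OOX/OXX] end (terminal -1, O#4); searched .OX/O../OXX to 11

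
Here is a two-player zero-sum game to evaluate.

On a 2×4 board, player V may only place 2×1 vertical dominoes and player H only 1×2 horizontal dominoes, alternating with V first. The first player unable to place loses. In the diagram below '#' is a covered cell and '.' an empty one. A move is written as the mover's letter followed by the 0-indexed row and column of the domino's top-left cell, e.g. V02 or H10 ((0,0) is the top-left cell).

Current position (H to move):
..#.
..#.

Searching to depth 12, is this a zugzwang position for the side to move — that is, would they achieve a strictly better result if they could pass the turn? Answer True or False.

[..#./..#.] H move#1: H00:+1/###./..#.*, H10:+1/..#./###.
[###./..#.] V move#2: V03:-1/####/..##*
[####/..##] H move#3: H10:+1/####/####*
[####/####] end (terminal -1, V#4); searched ..#./..#. to 12
suppose H passes — search the same position with V to move:
pass> [..#./..#.] V move#1: V00:+1/#.#./#.#.*, V01:+1/.##./.##., V03:-1/..##/..##
pass> [#.#./#.#.] end (terminal -1, H#2); searched ..#./..#. to 12
for H: play +1, pass -1

zugzwang(..#./..#., H) = False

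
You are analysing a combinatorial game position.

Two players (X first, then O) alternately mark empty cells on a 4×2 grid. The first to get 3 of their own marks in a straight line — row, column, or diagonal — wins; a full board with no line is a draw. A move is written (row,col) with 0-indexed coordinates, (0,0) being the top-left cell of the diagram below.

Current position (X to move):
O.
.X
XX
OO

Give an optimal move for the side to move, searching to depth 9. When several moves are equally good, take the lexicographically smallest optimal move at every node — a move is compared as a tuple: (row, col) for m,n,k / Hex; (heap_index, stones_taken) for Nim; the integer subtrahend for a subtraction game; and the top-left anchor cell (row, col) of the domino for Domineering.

X's best at [O./.X/XX/OO]: (0,1)

ply 1, X at O./.X/XX/OO | (0,1)=+1→OX/.X/XX/OO*; (1,0)=+0→O./XX/XX/OO
ply 2: OX/.X/XX/OO is terminal -1 (O); from O./.X/XX/OO depth 9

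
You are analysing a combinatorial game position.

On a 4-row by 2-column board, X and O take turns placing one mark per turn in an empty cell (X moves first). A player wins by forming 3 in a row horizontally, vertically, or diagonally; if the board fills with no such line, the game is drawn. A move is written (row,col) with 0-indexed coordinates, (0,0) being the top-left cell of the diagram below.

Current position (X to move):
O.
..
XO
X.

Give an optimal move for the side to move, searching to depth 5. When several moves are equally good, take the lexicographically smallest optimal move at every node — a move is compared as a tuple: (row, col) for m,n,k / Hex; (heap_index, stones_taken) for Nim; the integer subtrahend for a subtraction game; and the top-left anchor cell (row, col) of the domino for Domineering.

p1 X@[O./../XO/X.]: (0,1)[OX/../XO/X.]+0 (1,0)[O./X./XO/X.]+1* (1,1)[O./.X/XO/X.]+0 (3,1)[O./../XO/XX]+0
p2 O@[O./X./XO/X.] terminal -1; root [O./../XO/X.] d5

X's best at [O./../XO/X.]: (1,0)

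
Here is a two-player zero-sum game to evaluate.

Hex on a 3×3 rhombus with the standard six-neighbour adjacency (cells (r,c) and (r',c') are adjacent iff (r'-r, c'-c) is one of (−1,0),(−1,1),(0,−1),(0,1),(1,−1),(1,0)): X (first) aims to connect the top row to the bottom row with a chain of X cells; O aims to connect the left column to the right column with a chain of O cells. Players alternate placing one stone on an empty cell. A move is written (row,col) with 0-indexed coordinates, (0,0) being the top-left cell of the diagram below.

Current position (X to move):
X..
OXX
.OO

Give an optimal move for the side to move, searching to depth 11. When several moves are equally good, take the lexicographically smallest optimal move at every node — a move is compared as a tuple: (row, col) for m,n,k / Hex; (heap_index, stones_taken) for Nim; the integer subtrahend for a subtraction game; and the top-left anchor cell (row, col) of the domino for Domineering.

X's best at [X../OXX/.OO]: (2,0)

p1 X@[X../OXX/.OO]: (0,1)[XX./OXX/.OO]-1 (0,2)[X.X/OXX/.OO]-1 (2,0)[X../OXX/XOO]+1*
p2 O@[X../OXX/XOO]: (0,1)[XO./OXX/XOO]-1* (0,2)[X.O/OXX/XOO]-1
p3 X@[XO./OXX/XOO]: (0,2)[XOX/OXX/XOO]+1*
p4 O@[XOX/OXX/XOO] terminal -1; root [X../OXX/.OO] d11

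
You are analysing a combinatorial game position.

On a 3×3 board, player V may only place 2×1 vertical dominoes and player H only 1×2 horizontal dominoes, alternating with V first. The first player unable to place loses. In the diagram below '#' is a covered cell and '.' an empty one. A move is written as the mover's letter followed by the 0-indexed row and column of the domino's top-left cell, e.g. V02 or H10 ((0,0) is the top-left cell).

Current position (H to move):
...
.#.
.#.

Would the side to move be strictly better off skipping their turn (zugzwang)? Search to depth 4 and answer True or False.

zugzwang(.../.#./.#., H) = False

p1 H@[.../.#./.#.]: H00[##./.#./.#.]-1* H01[.##/.#./.#.]-1
p2 V@[##./.#./.#.]: V02[###/.##/.#.]+1* V10[##./##./##.]+1 V12[##./.##/.##]+1
p3 H@[###/.##/.#.] terminal -1; root [.../.#./.#.] d4
pass branch (V moves first from the same position):
  | p1 V@[.../.#./.#.]: V00[#../##./.#.]+1* V02[..#/.##/.#.]+1 V10[.../##./##.]+1 V12[.../.##/.##]+1
  | p2 H@[#../##./.#.]: H01[###/##./.#.]-1*
  | p3 V@[###/##./.#.]: V12[###/###/.##]+1*
  | p4 H@[###/###/.##] terminal -1; root [.../.#./.#.] d4
H moving scores -1; H passing scores -1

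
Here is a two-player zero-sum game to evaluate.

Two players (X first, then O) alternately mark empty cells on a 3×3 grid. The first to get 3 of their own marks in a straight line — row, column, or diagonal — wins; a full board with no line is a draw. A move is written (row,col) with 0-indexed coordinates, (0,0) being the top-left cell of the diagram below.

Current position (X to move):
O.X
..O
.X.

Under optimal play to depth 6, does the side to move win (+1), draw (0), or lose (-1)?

p1 X@[O.X/..O/.X.]: (0,1)[OXX/..O/.X.]-1 (1,0)[O.X/X.O/.X.]+0 (1,1)[O.X/.XO/.X.]+1* (2,0)[O.X/..O/XX.]+1 (2,2)[O.X/..O/.XX]+0
p2 O@[O.X/.XO/.X.]: (0,1)[OOX/.XO/.X.]-1* (1,0)[O.X/OXO/.X.]-1 (2,0)[O.X/.XO/OX.]-1 (2,2)[O.X/.XO/.XO]-1
p3 X@[OOX/.XO/.X.]: (1,0)[OOX/XXO/.X.]+0 (2,0)[OOX/.XO/XX.]+1* (2,2)[OOX/.XO/.XX]+0
p4 O@[OOX/.XO/XX.] terminal -1; root [O.X/..O/.X.] d6

value(O.X/..O/.X., X) = +1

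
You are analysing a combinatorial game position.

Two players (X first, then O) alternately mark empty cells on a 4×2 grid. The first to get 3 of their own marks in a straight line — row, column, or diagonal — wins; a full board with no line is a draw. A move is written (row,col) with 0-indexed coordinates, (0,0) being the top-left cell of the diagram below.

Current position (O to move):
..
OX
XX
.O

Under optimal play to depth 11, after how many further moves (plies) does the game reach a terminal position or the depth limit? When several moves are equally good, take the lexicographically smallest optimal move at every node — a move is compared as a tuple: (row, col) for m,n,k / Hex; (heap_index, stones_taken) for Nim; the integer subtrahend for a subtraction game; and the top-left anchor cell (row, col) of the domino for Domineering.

PV length from [../OX/XX/.O]: 3 plies

p1 O@[../OX/XX/.O]: (0,0)[O./OX/XX/.O]-1 (0,1)[.O/OX/XX/.O]+0* (3,0)[../OX/XX/OO]-1
p2 X@[.O/OX/XX/.O]: (0,0)[XO/OX/XX/.O]+0* (3,0)[.O/OX/XX/XO]+0
p3 O@[XO/OX/XX/.O]: (3,0)[XO/OX/XX/OO]+0*
p4 X@[XO/OX/XX/OO] terminal +0; root [../OX/XX/.O] d11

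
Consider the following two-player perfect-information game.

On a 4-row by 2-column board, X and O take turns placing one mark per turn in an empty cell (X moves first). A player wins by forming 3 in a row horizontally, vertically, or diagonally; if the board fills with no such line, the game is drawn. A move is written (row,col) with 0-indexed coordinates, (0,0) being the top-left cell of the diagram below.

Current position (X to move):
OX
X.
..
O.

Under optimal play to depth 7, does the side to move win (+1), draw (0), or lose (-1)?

p1 X@[OX/X./../O.]: (1,1)[OX/XX/../O.]+0* (2,0)[OX/X./X./O.]+0 (2,1)[OX/X./.X/O.]+0 (3,1)[OX/X./../OX]+0
p2 O@[OX/XX/../O.]: (2,0)[OX/XX/O./O.]-1 (2,1)[OX/XX/.O/O.]+0* (3,1)[OX/XX/../OO]-1
p3 X@[OX/XX/.O/O.]: (2,0)[OX/XX/XO/O.]+0* (3,1)[OX/XX/.O/OX]+0
p4 O@[OX/XX/XO/O.]: (3,1)[OX/XX/XO/OO]+0*
p5 X@[OX/XX/XO/OO] terminal +0; root [OX/X./../O.] d7

value(OX/X./../O., X) = 0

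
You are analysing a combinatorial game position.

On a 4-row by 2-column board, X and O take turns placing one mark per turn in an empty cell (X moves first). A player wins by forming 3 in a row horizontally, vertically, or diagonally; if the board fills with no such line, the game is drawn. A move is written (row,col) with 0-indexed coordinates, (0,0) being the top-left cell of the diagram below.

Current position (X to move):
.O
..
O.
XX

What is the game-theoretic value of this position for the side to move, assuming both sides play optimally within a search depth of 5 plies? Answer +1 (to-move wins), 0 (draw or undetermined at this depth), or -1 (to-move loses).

p1 X@[.O/../O./XX]: (0,0)[XO/../O./XX]+0* (1,0)[.O/X./O./XX]+0 (1,1)[.O/.X/O./XX]+0 (2,1)[.O/../OX/XX]+0
p2 O@[XO/../O./XX]: (1,0)[XO/O./O./XX]+0* (1,1)[XO/.O/O./XX]+0 (2,1)[XO/../OO/XX]+0
p3 X@[XO/O./O./XX]: (1,1)[XO/OX/O./XX]+0* (2,1)[XO/O./OX/XX]+0
p4 O@[XO/OX/O./XX]: (2,1)[XO/OX/OO/XX]+0*
p5 X@[XO/OX/OO/XX] terminal +0; root [.O/../O./XX] d5

value(.O/../O./XX, X) = 0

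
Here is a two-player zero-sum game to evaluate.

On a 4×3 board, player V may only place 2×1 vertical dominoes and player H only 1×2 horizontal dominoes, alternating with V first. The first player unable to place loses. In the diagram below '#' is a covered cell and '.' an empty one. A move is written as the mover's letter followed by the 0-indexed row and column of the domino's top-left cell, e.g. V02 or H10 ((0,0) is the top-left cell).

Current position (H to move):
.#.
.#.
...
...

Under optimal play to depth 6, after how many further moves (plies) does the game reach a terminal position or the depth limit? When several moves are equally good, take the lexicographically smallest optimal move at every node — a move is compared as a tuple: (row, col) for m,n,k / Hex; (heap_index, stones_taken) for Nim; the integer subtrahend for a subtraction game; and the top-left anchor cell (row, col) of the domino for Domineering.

ply 1, H at .#./.#./.../... | H20=-1→.#./.#./##./...*; H21=-1→.#./.#./.##/...; H30=-1→.#./.#./.../##.; H31=-1→.#./.#./.../.##
ply 2, V at .#./.#./##./... | V00=+1→##./##./##./...*; V02=+1→.##/.##/##./...; V12=+1→.#./.##/###/...; V22=+1→.#./.#./###/..#
ply 3, H at ##./##./##./... | H30=-1→##./##./##./##.*; H31=-1→##./##./##./.##
ply 4, V at ##./##./##./##. | V02=+1→###/###/##./##.*; V12=+1→##./###/###/##.; V22=+1→##./##./###/###
ply 5: ###/###/##./##. is terminal -1 (H); from .#./.#./.../... depth 6

PV length from [.#./.#./.../...]: 4 plies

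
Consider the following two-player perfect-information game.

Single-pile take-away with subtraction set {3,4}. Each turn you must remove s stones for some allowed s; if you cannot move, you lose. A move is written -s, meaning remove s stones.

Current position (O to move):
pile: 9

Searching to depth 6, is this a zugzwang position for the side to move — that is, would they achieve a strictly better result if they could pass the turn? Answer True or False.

ply 1, O at 9 | -3=-1→6*; -4=-1→5
ply 2, X at 6 | -3=-1→3; -4=+1→2*
ply 3: 2 is terminal -1 (O); from 9 depth 6
pass branch (X moves first from the same position):
  | ply 1, X at 9 | -3=-1→6*; -4=-1→5
  | ply 2, O at 6 | -3=-1→3; -4=+1→2*
  | ply 3: 2 is terminal -1 (X); from 9 depth 6
O moving scores -1; O passing scores +1

zugzwang(9, O) = True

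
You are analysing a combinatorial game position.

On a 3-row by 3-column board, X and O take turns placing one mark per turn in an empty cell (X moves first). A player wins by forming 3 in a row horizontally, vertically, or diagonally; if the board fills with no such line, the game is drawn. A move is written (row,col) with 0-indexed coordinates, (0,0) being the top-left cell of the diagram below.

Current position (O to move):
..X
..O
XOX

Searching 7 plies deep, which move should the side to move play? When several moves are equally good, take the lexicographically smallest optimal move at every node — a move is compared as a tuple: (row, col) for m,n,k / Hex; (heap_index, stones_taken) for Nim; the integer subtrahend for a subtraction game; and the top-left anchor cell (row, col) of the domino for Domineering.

p1 O@[..X/..O/XOX]: (0,0)[O.X/..O/XOX]-1 (0,1)[.OX/..O/XOX]-1 (1,0)[..X/O.O/XOX]-1 (1,1)[..X/.OO/XOX]+1*
p2 X@[..X/.OO/XOX]: (0,0)[X.X/.OO/XOX]-1* (0,1)[.XX/.OO/XOX]-1 (1,0)[..X/XOO/XOX]-1
p3 O@[X.X/.OO/XOX]: (0,1)[XOX/.OO/XOX]+1* (1,0)[X.X/OOO/XOX]+1
p4 X@[XOX/.OO/XOX] terminal -1; root [..X/..O/XOX] d7

O's best at [..X/..O/XOX]: (1,1)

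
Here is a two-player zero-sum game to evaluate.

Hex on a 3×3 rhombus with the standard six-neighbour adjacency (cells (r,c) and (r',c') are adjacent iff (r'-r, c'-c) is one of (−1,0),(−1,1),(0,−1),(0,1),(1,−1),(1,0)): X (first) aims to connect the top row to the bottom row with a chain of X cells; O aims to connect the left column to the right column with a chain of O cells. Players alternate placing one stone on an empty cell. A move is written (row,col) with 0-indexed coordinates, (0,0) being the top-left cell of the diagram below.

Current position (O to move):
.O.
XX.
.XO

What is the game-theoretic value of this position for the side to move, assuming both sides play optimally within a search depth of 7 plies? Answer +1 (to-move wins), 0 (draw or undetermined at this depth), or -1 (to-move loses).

value(.O./XX./.XO, O) = -1

ply 1, O at .O./XX./.XO | (0,0)=-1→OO./XX./.XO*; (0,2)=-1→.OO/XX./.XO; (1,2)=-1→.O./XXO/.XO; (2,0)=-1→.O./XX./OXO
ply 2, X at OO./XX./.XO | (0,2)=+1→OOX/XX./.XO*; (1,2)=-1→OO./XXX/.XO; (2,0)=-1→OO./XX./XXO
ply 3: OOX/XX./.XO is terminal -1 (O); from .O./XX./.XO depth 7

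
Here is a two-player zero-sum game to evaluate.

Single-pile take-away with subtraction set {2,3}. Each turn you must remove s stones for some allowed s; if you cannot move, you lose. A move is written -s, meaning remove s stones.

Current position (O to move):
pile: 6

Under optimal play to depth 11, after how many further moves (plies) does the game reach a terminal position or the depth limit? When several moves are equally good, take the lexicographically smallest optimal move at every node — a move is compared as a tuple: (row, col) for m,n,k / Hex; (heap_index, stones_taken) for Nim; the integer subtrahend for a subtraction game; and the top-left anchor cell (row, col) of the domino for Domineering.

PV length from [6]: 2 plies

ply 1, O at 6 | -2=-1→4*; -3=-1→3
ply 2, X at 4 | -2=-1→2; -3=+1→1*
ply 3: 1 is terminal -1 (O); from 6 depth 11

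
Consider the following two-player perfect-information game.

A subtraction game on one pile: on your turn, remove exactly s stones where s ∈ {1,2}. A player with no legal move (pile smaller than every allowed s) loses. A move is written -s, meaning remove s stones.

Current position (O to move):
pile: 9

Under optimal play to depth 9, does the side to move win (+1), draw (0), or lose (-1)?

p1 O@[9]: -1[8]-1* -2[7]-1
p2 X@[8]: -1[7]-1 -2[6]+1*
p3 O@[6]: -1[5]-1* -2[4]-1
p4 X@[5]: -1[4]-1 -2[3]+1*
p5 O@[3]: -1[2]-1* -2[1]-1
p6 X@[2]: -1[1]-1 -2[0]+1*
p7 O@[0] terminal -1; root [9] d9

value(9, O) = -1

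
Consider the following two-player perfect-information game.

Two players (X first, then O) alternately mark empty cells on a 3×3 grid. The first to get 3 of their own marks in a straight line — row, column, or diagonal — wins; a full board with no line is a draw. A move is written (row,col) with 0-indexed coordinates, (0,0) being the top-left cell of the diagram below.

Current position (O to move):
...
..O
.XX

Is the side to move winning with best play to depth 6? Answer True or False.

O winning at [.../..O/.XX]: False

ply 1, O at .../..O/.XX | (0,0)=-1→O../..O/.XX*; (0,1)=-1→.O./..O/.XX; (0,2)=-1→..O/..O/.XX; (1,0)=-1→.../O.O/.XX; (1,1)=-1→.../.OO/.XX; (2,0)=-1→.../..O/OXX
ply 2, X at O../..O/.XX | (0,1)=+1→OX./..O/.XX*; (0,2)=+0→O.X/..O/.XX; (1,0)=+0→O../X.O/.XX; (1,1)=+1→O../.XO/.XX; (2,0)=+1→O../..O/XXX
ply 3, O at OX./..O/.XX | (0,2)=-1→OXO/..O/.XX*; (1,0)=-1→OX./O.O/.XX; (1,1)=-1→OX./.OO/.XX; (2,0)=-1→OX./..O/OXX
ply 4, X at OXO/..O/.XX | (1,0)=+1→OXO/X.O/.XX*; (1,1)=+1→OXO/.XO/.XX; (2,0)=+1→OXO/..O/XXX
ply 5, O at OXO/X.O/.XX | (1,1)=-1→OXO/XOO/.XX*; (2,0)=-1→OXO/X.O/OXX
ply 6, X at OXO/XOO/.XX | (2,0)=+1→OXO/XOO/XXX*
ply 7: OXO/XOO/XXX is terminal -1 (O); from .../..O/.XX depth 6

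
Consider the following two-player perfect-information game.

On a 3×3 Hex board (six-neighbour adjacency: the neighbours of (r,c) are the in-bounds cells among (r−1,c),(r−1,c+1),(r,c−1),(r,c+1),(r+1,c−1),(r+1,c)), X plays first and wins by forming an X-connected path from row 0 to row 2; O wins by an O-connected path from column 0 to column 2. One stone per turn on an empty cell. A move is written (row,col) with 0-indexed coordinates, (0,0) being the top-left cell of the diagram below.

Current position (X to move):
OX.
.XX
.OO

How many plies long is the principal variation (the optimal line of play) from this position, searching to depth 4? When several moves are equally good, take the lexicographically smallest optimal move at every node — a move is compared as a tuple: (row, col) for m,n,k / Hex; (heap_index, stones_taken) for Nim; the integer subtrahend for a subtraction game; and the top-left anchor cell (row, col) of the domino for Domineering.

PV length from [OX./.XX/.OO]: 1 ply

ply 1, X at OX./.XX/.OO | (0,2)=-1→OXX/.XX/.OO; (1,0)=-1→OX./XXX/.OO; (2,0)=+1→OX./.XX/XOO*
ply 2: OX./.XX/XOO is terminal -1 (O); from OX./.XX/.OO depth 4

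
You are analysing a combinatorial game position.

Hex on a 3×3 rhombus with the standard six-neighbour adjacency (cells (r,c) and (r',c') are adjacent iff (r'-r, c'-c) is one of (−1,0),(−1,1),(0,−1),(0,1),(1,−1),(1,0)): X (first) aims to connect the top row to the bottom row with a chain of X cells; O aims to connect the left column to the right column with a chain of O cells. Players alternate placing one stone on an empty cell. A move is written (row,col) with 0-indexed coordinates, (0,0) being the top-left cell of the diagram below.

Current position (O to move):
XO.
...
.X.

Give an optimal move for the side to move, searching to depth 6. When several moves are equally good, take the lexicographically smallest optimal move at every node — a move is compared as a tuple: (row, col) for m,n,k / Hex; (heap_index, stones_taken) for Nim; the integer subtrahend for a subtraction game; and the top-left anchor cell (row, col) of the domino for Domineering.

[XO./.../.X.] O move#1: (0,2):-1/XOO/.../.X., (1,0):-1/XO./O../.X., (1,1):+1/XO./.O./.X.*, (1,2):-1/XO./..O/.X., (2,0):-1/XO./.../OX., (2,2):-1/XO./.../.XO
[XO./.O./.X.] X move#2: (0,2):-1/XOX/.O./.X.*, (1,0):-1/XO./XO./.X., (1,2):-1/XO./.OX/.X., (2,0):-1/XO./.O./XX., (2,2):-1/XO./.O./.XX
[XOX/.O./.X.] O move#3: (1,0):-1/XOX/OO./.X., (1,2):+1/XOX/.OO/.X.*, (2,0):-1/XOX/.O./OX., (2,2):-1/XOX/.O./.XO
[XOX/.OO/.X.] X move#4: (1,0):-1/XOX/XOO/.X.*, (2,0):-1/XOX/.OO/XX., (2,2):-1/XOX/.OO/.XX
[XOX/XOO/.X.] O move#5: (2,0):+1/XOX/XOO/OX.*, (2,2):-1/XOX/XOO/.XO
[XOX/XOO/OX.] end (terminal -1, X#6); searched XO./.../.X. to 6

O's best at [XO./.../.X.]: (1,1)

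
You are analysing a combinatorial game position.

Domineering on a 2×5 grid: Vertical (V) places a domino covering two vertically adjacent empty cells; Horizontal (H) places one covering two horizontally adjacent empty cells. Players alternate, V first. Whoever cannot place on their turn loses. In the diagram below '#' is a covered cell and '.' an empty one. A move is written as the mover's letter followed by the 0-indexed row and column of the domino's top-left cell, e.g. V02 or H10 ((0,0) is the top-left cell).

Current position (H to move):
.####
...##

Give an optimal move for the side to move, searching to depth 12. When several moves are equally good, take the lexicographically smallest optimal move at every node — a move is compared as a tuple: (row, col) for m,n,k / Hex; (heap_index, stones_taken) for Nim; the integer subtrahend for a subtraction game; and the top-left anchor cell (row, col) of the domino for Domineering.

H's best at [.####/...##]: H10

[.####/...##] H move#1: H10:+1/.####/##.##*, H11:-1/.####/.####
[.####/##.##] end (terminal -1, V#2); searched .####/...## to 12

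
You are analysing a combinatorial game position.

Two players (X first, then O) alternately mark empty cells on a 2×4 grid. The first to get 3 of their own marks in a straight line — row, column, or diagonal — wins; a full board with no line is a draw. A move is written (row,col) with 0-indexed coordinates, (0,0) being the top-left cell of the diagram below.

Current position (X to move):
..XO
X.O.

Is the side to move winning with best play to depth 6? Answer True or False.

p1 X@[..XO/X.O.]: (0,0)[X.XO/X.O.]+0* (0,1)[.XXO/X.O.]+0 (1,1)[..XO/XXO.]+0 (1,3)[..XO/X.OX]+0
p2 O@[X.XO/X.O.]: (0,1)[XOXO/X.O.]+0* (1,1)[X.XO/XOO.]-1 (1,3)[X.XO/X.OO]-1
p3 X@[XOXO/X.O.]: (1,1)[XOXO/XXO.]+0* (1,3)[XOXO/X.OX]+0
p4 O@[XOXO/XXO.]: (1,3)[XOXO/XXOO]+0*
p5 X@[XOXO/XXOO] terminal +0; root [..XO/X.O.] d6

X winning at [..XO/X.O.]: False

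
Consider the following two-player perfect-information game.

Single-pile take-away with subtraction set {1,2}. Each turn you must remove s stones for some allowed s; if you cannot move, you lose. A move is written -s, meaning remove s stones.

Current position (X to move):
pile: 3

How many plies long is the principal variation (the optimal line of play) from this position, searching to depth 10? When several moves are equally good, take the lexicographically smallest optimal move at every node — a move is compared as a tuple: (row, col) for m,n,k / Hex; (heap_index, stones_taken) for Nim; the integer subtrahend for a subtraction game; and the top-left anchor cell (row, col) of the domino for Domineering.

PV length from [3]: 2 plies

[3] X move#1: -1:-1/2*, -2:-1/1
[2] O move#2: -1:-1/1, -2:+1/0*
[0] end (terminal -1, X#3); searched 3 to 10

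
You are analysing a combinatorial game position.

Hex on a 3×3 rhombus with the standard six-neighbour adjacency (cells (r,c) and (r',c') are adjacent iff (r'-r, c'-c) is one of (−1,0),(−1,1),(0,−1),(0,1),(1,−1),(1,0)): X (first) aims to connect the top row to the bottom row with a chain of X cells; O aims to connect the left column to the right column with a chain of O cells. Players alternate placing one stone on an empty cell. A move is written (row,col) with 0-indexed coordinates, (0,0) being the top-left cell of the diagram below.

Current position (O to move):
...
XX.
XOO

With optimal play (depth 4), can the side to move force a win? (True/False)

O winning at [.../XX./XOO]: False

ply 1, O at .../XX./XOO | (0,0)=-1→O../XX./XOO*; (0,1)=-1→.O./XX./XOO; (0,2)=-1→..O/XX./XOO; (1,2)=-1→.../XXO/XOO
ply 2, X at O../XX./XOO | (0,1)=+1→OX./XX./XOO*; (0,2)=+1→O.X/XX./XOO; (1,2)=+1→O../XXX/XOO
ply 3: OX./XX./XOO is terminal -1 (O); from .../XX./XOO depth 4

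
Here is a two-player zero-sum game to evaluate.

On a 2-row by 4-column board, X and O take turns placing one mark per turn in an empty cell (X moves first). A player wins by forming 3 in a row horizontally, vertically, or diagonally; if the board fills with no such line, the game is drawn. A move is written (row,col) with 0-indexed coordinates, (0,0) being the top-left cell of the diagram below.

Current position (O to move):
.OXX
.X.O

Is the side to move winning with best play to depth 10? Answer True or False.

[.OXX/.X.O] O move#1: (0,0):+0/OOXX/.X.O*, (1,0):+0/.OXX/OX.O, (1,2):+0/.OXX/.XOO
[OOXX/.X.O] X move#2: (1,0):+0/OOXX/XX.O*, (1,2):+0/OOXX/.XXO
[OOXX/XX.O] O move#3: (1,2):+0/OOXX/XXOO*
[OOXX/XXOO] end (terminal +0, X#4); searched .OXX/.X.O to 10

O winning at [.OXX/.X.O]: False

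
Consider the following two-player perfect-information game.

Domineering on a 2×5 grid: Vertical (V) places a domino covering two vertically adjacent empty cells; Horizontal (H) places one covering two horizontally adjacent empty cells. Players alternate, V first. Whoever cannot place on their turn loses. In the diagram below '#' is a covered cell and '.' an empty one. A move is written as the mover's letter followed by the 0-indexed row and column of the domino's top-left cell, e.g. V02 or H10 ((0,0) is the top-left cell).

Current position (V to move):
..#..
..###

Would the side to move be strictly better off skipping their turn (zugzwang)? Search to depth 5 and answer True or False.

ply 1, V at ..#../..### | V00=+1→#.#../#.###*; V01=+1→.##../.####
ply 2, H at #.#../#.### | H03=-1→#.###/#.###*
ply 3, V at #.###/#.### | V01=+1→#####/#####*
ply 4: #####/##### is terminal -1 (H); from ..#../..### depth 5
pass branch (H moves first from the same position):
  | ply 1, H at ..#../..### | H00=+1→###../..###*; H03=-1→..###/..###; H10=+1→..#../#####
  | ply 2: ###../..### is terminal -1 (V); from ..#../..### depth 5
V moving scores +1; V passing scores -1

zugzwang(..#../..###, V) = False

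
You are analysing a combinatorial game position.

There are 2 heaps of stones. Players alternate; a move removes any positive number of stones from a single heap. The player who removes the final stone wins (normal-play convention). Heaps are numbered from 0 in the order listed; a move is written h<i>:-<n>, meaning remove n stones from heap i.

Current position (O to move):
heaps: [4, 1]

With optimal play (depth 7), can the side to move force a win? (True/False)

O winning at [(4,1)]: True

p1 O@[(4,1)]: h0:-1[(3,1)]-1 h0:-2[(2,1)]-1 h0:-3[(1,1)]+1* h0:-4[(0,1)]-1 h1:-1[(4,0)]-1
p2 X@[(1,1)]: h0:-1[(0,1)]-1* h1:-1[(1,0)]-1
p3 O@[(0,1)]: h1:-1[(0,0)]+1*
p4 X@[(0,0)] terminal -1; root [(4,1)] d7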